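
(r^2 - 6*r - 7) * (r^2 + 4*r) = r^4 - 2*r^3 - 31*r^2 - 28*r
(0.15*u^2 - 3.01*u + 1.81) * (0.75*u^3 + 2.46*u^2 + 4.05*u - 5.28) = 0.1125*u^5 - 1.8885*u^4 - 5.4396*u^3 - 8.5299*u^2 + 23.2233*u - 9.5568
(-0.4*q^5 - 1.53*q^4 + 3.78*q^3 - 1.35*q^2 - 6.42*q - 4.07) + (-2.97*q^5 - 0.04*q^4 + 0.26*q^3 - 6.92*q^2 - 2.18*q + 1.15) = -3.37*q^5 - 1.57*q^4 + 4.04*q^3 - 8.27*q^2 - 8.6*q - 2.92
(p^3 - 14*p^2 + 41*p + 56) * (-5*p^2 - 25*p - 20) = -5*p^5 + 45*p^4 + 125*p^3 - 1025*p^2 - 2220*p - 1120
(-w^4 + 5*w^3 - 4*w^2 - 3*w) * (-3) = 3*w^4 - 15*w^3 + 12*w^2 + 9*w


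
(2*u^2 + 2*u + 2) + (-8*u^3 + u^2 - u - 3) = -8*u^3 + 3*u^2 + u - 1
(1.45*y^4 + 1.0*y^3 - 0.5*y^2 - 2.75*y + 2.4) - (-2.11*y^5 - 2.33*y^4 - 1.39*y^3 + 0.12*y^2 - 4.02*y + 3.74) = 2.11*y^5 + 3.78*y^4 + 2.39*y^3 - 0.62*y^2 + 1.27*y - 1.34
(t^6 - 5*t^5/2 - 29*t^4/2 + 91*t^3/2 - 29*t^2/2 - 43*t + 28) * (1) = t^6 - 5*t^5/2 - 29*t^4/2 + 91*t^3/2 - 29*t^2/2 - 43*t + 28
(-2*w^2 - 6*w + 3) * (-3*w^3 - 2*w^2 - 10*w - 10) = 6*w^5 + 22*w^4 + 23*w^3 + 74*w^2 + 30*w - 30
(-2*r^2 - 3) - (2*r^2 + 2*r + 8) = -4*r^2 - 2*r - 11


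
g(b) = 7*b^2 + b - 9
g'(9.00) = 127.00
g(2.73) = 45.90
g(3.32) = 71.48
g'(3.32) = 47.48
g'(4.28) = 60.92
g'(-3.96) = -54.44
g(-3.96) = 96.81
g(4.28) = 123.51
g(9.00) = 567.00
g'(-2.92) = -39.88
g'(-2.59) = -35.26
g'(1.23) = 18.22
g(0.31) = -8.02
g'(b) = 14*b + 1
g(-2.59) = 35.37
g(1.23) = 2.82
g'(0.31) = 5.34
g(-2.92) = 47.76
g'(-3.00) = -41.00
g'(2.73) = 39.22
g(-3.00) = 51.00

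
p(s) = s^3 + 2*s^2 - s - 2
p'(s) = 3*s^2 + 4*s - 1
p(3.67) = 70.70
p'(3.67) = 54.09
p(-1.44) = 0.60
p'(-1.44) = -0.54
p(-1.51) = 0.63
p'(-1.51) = -0.20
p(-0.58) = -0.94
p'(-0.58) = -2.31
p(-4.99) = -71.46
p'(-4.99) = 53.74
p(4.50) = 125.12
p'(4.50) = 77.75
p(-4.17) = -35.56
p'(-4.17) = 34.49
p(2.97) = 38.87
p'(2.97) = 37.34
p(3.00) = 40.00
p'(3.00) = 38.00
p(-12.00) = -1430.00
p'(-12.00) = 383.00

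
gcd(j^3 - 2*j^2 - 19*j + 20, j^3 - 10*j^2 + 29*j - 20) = j^2 - 6*j + 5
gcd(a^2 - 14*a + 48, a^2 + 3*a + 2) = 1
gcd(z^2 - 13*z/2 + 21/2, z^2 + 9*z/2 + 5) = 1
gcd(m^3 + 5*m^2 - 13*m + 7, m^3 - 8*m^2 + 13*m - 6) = m^2 - 2*m + 1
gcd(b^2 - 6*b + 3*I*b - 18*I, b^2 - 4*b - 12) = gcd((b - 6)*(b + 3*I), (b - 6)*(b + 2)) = b - 6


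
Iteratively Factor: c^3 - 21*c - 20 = (c - 5)*(c^2 + 5*c + 4) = (c - 5)*(c + 4)*(c + 1)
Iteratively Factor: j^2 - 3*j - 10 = (j + 2)*(j - 5)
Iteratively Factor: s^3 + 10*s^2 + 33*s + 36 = (s + 3)*(s^2 + 7*s + 12) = (s + 3)*(s + 4)*(s + 3)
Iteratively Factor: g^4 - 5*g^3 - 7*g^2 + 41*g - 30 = (g - 1)*(g^3 - 4*g^2 - 11*g + 30) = (g - 5)*(g - 1)*(g^2 + g - 6) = (g - 5)*(g - 1)*(g + 3)*(g - 2)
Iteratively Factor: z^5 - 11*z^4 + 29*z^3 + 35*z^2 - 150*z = (z - 5)*(z^4 - 6*z^3 - z^2 + 30*z) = (z - 5)^2*(z^3 - z^2 - 6*z) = (z - 5)^2*(z - 3)*(z^2 + 2*z) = z*(z - 5)^2*(z - 3)*(z + 2)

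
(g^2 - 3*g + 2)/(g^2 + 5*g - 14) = (g - 1)/(g + 7)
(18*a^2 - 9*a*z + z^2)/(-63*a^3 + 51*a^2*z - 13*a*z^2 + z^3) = (-6*a + z)/(21*a^2 - 10*a*z + z^2)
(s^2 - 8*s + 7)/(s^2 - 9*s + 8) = (s - 7)/(s - 8)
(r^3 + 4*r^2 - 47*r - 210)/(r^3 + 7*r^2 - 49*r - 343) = (r^2 + 11*r + 30)/(r^2 + 14*r + 49)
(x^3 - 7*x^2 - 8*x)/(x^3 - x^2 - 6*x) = (-x^2 + 7*x + 8)/(-x^2 + x + 6)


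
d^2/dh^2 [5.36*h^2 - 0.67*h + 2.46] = 10.7200000000000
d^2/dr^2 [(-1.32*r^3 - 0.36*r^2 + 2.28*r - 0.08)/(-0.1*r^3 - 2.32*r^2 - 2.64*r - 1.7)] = (2.77555756156289e-17*r^7 - 0.605280000000002*r^6 - 2.22768000000001*r^5 - 6.42720000000003*r^4 - 20.322016*r^3 + 34.387392*r^2 + 79.701024*r + 23.030176)/(0.001*r^9 + 0.0696*r^8 + 1.69392*r^7 + 16.213048*r^6 + 47.085888*r^5 + 78.651456*r^4 + 81.739704*r^3 + 55.65936*r^2 + 22.8888*r + 4.913)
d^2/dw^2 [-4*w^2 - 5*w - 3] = -8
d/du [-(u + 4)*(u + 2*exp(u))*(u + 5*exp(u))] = -7*u^2*exp(u) - 3*u^2 - 20*u*exp(2*u) - 42*u*exp(u) - 8*u - 90*exp(2*u) - 28*exp(u)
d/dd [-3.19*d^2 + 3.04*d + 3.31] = 3.04 - 6.38*d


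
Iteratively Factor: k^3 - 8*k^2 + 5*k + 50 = (k + 2)*(k^2 - 10*k + 25) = (k - 5)*(k + 2)*(k - 5)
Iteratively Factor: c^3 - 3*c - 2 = (c + 1)*(c^2 - c - 2) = (c + 1)^2*(c - 2)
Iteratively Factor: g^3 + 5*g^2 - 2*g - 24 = (g + 3)*(g^2 + 2*g - 8) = (g + 3)*(g + 4)*(g - 2)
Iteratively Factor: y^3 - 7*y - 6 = (y - 3)*(y^2 + 3*y + 2) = (y - 3)*(y + 2)*(y + 1)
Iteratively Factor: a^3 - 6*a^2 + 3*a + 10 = (a - 5)*(a^2 - a - 2) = (a - 5)*(a + 1)*(a - 2)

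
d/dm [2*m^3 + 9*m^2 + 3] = 6*m*(m + 3)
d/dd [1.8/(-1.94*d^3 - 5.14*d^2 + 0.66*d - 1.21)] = (10.476*d^2 + 18.504*d - 1.188)/(1.94*d^3 + 5.14*d^2 - 0.66*d + 1.21)^2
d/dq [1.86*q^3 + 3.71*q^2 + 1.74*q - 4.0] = 5.58*q^2 + 7.42*q + 1.74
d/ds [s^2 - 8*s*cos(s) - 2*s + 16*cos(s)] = 8*s*sin(s) + 2*s - 16*sin(s) - 8*cos(s) - 2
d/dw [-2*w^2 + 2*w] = 2 - 4*w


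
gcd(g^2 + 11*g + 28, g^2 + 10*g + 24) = g + 4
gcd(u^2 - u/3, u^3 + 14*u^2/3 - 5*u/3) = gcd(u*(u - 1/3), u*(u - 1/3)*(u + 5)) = u^2 - u/3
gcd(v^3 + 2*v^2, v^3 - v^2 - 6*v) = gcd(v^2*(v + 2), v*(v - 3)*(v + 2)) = v^2 + 2*v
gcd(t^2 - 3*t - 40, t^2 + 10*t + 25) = t + 5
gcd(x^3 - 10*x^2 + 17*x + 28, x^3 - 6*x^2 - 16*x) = 1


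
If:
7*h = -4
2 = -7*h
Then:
No Solution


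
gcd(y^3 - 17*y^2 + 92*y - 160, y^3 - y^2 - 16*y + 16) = y - 4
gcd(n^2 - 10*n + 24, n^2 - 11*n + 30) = n - 6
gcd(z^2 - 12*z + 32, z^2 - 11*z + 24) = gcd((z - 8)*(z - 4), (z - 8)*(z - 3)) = z - 8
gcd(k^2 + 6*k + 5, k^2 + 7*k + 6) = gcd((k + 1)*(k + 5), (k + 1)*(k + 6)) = k + 1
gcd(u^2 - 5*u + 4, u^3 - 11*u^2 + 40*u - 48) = u - 4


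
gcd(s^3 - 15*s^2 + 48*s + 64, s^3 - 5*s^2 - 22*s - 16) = s^2 - 7*s - 8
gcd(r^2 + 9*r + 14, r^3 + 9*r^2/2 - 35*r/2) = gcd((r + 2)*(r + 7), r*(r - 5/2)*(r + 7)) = r + 7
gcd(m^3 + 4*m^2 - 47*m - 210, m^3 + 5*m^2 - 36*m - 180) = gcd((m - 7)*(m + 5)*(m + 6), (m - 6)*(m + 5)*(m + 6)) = m^2 + 11*m + 30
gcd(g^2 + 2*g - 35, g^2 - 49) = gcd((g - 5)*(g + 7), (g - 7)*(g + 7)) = g + 7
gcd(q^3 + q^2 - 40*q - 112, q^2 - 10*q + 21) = q - 7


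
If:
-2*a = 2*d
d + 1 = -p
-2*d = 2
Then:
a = 1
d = -1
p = 0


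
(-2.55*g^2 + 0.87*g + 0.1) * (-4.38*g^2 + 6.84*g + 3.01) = 11.169*g^4 - 21.2526*g^3 - 2.1627*g^2 + 3.3027*g + 0.301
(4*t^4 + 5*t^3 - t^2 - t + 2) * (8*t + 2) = 32*t^5 + 48*t^4 + 2*t^3 - 10*t^2 + 14*t + 4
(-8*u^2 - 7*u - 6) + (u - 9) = -8*u^2 - 6*u - 15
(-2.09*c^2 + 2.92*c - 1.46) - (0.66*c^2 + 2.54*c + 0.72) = -2.75*c^2 + 0.38*c - 2.18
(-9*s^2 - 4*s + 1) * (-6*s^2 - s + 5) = 54*s^4 + 33*s^3 - 47*s^2 - 21*s + 5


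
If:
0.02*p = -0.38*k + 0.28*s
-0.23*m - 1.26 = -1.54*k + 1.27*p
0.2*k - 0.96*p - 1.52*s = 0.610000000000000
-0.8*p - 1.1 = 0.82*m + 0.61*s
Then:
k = 0.10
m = -0.67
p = -0.75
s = 0.08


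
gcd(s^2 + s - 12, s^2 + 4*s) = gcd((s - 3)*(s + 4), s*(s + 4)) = s + 4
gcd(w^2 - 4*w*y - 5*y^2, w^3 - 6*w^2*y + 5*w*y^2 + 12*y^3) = w + y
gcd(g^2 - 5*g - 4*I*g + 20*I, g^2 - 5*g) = g - 5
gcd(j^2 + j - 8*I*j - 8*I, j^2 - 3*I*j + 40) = j - 8*I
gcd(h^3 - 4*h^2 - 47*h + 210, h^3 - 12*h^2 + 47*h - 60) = h - 5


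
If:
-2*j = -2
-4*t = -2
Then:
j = 1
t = 1/2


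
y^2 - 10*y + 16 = (y - 8)*(y - 2)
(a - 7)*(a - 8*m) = a^2 - 8*a*m - 7*a + 56*m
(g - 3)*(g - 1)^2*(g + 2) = g^4 - 3*g^3 - 3*g^2 + 11*g - 6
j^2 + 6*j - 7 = (j - 1)*(j + 7)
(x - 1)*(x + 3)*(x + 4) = x^3 + 6*x^2 + 5*x - 12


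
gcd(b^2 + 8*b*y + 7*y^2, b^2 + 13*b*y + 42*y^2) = b + 7*y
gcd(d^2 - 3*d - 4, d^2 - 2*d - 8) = d - 4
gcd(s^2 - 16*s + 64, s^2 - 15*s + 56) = s - 8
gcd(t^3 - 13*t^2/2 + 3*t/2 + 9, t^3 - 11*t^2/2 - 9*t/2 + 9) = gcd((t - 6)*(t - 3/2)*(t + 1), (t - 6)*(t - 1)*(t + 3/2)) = t - 6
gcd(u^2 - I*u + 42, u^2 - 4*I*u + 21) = u - 7*I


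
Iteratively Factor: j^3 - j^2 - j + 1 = (j + 1)*(j^2 - 2*j + 1) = (j - 1)*(j + 1)*(j - 1)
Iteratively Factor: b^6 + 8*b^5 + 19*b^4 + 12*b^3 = (b)*(b^5 + 8*b^4 + 19*b^3 + 12*b^2) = b*(b + 3)*(b^4 + 5*b^3 + 4*b^2) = b*(b + 1)*(b + 3)*(b^3 + 4*b^2) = b^2*(b + 1)*(b + 3)*(b^2 + 4*b) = b^2*(b + 1)*(b + 3)*(b + 4)*(b)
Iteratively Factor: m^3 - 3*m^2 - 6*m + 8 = (m - 4)*(m^2 + m - 2) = (m - 4)*(m + 2)*(m - 1)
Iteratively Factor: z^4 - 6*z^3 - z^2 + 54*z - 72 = (z - 2)*(z^3 - 4*z^2 - 9*z + 36) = (z - 3)*(z - 2)*(z^2 - z - 12) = (z - 3)*(z - 2)*(z + 3)*(z - 4)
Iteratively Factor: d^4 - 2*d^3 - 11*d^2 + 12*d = (d - 1)*(d^3 - d^2 - 12*d) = (d - 1)*(d + 3)*(d^2 - 4*d) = (d - 4)*(d - 1)*(d + 3)*(d)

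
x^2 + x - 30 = (x - 5)*(x + 6)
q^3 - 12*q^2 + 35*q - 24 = (q - 8)*(q - 3)*(q - 1)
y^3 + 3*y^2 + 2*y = y*(y + 1)*(y + 2)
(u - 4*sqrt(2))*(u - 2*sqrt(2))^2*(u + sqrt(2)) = u^4 - 7*sqrt(2)*u^3 + 24*u^2 + 8*sqrt(2)*u - 64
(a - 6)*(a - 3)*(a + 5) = a^3 - 4*a^2 - 27*a + 90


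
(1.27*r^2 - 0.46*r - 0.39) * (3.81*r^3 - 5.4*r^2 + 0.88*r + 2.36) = 4.8387*r^5 - 8.6106*r^4 + 2.1157*r^3 + 4.6984*r^2 - 1.4288*r - 0.9204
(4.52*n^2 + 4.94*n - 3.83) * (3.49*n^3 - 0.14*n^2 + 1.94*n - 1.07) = 15.7748*n^5 + 16.6078*n^4 - 5.2895*n^3 + 5.2834*n^2 - 12.716*n + 4.0981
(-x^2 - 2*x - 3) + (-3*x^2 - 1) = -4*x^2 - 2*x - 4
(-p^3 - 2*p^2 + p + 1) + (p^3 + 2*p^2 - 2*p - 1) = -p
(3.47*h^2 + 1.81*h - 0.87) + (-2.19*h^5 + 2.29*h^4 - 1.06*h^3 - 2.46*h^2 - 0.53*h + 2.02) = -2.19*h^5 + 2.29*h^4 - 1.06*h^3 + 1.01*h^2 + 1.28*h + 1.15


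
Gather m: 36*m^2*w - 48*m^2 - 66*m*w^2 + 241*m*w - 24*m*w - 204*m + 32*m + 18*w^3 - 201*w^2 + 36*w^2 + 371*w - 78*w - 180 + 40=m^2*(36*w - 48) + m*(-66*w^2 + 217*w - 172) + 18*w^3 - 165*w^2 + 293*w - 140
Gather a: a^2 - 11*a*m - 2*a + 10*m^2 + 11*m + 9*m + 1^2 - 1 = a^2 + a*(-11*m - 2) + 10*m^2 + 20*m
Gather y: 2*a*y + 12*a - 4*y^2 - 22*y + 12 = 12*a - 4*y^2 + y*(2*a - 22) + 12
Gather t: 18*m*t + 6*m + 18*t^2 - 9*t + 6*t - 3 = 6*m + 18*t^2 + t*(18*m - 3) - 3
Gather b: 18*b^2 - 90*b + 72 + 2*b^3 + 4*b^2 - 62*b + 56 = 2*b^3 + 22*b^2 - 152*b + 128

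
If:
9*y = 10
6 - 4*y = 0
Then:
No Solution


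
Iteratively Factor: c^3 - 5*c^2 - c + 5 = (c + 1)*(c^2 - 6*c + 5) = (c - 5)*(c + 1)*(c - 1)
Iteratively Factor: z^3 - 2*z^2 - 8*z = (z)*(z^2 - 2*z - 8) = z*(z + 2)*(z - 4)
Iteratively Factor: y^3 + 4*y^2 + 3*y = (y)*(y^2 + 4*y + 3) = y*(y + 1)*(y + 3)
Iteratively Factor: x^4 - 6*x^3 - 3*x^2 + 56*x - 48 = (x - 1)*(x^3 - 5*x^2 - 8*x + 48) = (x - 1)*(x + 3)*(x^2 - 8*x + 16) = (x - 4)*(x - 1)*(x + 3)*(x - 4)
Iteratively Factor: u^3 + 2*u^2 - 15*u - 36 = (u + 3)*(u^2 - u - 12) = (u + 3)^2*(u - 4)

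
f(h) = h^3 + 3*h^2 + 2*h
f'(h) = 3*h^2 + 6*h + 2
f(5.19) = 230.99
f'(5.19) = 113.95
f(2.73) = 48.17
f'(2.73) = 40.74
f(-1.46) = 0.36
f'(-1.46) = -0.37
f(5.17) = 228.72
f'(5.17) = 113.21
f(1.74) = 17.83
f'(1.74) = 21.52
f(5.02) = 212.15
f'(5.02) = 107.72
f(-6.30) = -143.58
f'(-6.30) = 83.27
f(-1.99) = 0.02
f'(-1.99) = 1.94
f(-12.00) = -1320.00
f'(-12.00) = 362.00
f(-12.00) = -1320.00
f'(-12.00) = 362.00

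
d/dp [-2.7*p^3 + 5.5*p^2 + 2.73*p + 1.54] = -8.1*p^2 + 11.0*p + 2.73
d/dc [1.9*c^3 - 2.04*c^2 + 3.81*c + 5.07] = 5.7*c^2 - 4.08*c + 3.81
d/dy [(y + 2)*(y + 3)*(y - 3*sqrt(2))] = 3*y^2 - 6*sqrt(2)*y + 10*y - 15*sqrt(2) + 6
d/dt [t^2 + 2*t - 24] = 2*t + 2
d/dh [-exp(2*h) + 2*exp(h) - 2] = 2*(1 - exp(h))*exp(h)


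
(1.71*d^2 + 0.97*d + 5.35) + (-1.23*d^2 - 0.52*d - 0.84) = 0.48*d^2 + 0.45*d + 4.51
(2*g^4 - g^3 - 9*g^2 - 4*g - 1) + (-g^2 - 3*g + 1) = 2*g^4 - g^3 - 10*g^2 - 7*g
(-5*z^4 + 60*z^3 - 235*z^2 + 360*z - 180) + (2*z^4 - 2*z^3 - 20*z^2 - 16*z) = -3*z^4 + 58*z^3 - 255*z^2 + 344*z - 180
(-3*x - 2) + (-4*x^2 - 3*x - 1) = -4*x^2 - 6*x - 3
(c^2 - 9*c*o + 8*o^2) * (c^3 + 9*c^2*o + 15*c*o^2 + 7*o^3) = c^5 - 58*c^3*o^2 - 56*c^2*o^3 + 57*c*o^4 + 56*o^5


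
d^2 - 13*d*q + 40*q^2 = (d - 8*q)*(d - 5*q)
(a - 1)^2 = a^2 - 2*a + 1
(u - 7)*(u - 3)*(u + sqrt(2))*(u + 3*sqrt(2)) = u^4 - 10*u^3 + 4*sqrt(2)*u^3 - 40*sqrt(2)*u^2 + 27*u^2 - 60*u + 84*sqrt(2)*u + 126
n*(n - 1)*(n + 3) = n^3 + 2*n^2 - 3*n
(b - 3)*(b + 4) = b^2 + b - 12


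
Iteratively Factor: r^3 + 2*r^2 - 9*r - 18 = (r + 3)*(r^2 - r - 6) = (r - 3)*(r + 3)*(r + 2)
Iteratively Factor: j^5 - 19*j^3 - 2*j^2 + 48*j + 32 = (j - 2)*(j^4 + 2*j^3 - 15*j^2 - 32*j - 16) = (j - 2)*(j + 1)*(j^3 + j^2 - 16*j - 16) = (j - 2)*(j + 1)*(j + 4)*(j^2 - 3*j - 4) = (j - 4)*(j - 2)*(j + 1)*(j + 4)*(j + 1)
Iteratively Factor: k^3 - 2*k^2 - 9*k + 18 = (k - 3)*(k^2 + k - 6) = (k - 3)*(k - 2)*(k + 3)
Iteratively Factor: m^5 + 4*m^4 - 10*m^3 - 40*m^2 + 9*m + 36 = (m + 4)*(m^4 - 10*m^2 + 9) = (m - 3)*(m + 4)*(m^3 + 3*m^2 - m - 3) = (m - 3)*(m - 1)*(m + 4)*(m^2 + 4*m + 3) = (m - 3)*(m - 1)*(m + 1)*(m + 4)*(m + 3)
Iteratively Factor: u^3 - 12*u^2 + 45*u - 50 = (u - 5)*(u^2 - 7*u + 10) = (u - 5)^2*(u - 2)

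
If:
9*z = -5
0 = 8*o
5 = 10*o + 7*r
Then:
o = 0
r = 5/7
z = -5/9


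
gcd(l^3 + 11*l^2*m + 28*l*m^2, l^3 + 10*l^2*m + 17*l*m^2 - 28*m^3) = l^2 + 11*l*m + 28*m^2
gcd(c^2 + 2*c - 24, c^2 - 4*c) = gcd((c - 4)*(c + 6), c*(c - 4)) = c - 4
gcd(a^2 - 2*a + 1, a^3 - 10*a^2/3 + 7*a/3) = a - 1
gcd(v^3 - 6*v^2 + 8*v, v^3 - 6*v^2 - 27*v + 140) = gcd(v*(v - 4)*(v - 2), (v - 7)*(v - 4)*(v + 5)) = v - 4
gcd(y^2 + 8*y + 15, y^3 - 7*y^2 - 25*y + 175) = y + 5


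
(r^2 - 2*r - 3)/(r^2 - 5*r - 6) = (r - 3)/(r - 6)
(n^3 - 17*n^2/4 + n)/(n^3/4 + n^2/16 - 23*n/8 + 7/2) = 4*n*(4*n^2 - 17*n + 4)/(4*n^3 + n^2 - 46*n + 56)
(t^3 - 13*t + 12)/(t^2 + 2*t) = (t^3 - 13*t + 12)/(t*(t + 2))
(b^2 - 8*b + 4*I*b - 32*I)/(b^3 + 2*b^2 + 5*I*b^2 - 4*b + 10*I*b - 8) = (b - 8)/(b^2 + b*(2 + I) + 2*I)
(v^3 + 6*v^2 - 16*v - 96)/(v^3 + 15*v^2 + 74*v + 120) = (v - 4)/(v + 5)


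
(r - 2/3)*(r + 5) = r^2 + 13*r/3 - 10/3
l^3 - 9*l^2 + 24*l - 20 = (l - 5)*(l - 2)^2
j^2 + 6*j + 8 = (j + 2)*(j + 4)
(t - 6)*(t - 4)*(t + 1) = t^3 - 9*t^2 + 14*t + 24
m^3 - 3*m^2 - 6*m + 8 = (m - 4)*(m - 1)*(m + 2)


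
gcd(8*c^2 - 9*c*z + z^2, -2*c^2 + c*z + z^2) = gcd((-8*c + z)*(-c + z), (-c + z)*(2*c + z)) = -c + z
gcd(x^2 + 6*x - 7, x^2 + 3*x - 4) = x - 1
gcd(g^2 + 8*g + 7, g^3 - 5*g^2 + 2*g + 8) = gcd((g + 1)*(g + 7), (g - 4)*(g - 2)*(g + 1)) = g + 1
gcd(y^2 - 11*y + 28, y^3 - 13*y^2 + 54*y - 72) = y - 4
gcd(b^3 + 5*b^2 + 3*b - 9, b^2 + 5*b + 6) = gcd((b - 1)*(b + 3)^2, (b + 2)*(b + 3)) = b + 3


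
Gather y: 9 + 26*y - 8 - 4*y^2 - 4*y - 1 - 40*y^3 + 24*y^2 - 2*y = -40*y^3 + 20*y^2 + 20*y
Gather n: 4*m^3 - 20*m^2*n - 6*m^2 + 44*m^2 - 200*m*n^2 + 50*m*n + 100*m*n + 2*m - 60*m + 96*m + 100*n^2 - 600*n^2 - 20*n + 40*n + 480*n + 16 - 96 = 4*m^3 + 38*m^2 + 38*m + n^2*(-200*m - 500) + n*(-20*m^2 + 150*m + 500) - 80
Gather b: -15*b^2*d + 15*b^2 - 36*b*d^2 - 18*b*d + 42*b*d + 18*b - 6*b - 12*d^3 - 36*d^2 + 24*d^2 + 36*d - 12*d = b^2*(15 - 15*d) + b*(-36*d^2 + 24*d + 12) - 12*d^3 - 12*d^2 + 24*d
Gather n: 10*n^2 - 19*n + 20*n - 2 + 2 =10*n^2 + n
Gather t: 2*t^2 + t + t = 2*t^2 + 2*t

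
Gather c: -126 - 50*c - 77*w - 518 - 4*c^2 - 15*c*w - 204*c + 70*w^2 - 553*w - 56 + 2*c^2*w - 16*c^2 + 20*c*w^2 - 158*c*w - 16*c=c^2*(2*w - 20) + c*(20*w^2 - 173*w - 270) + 70*w^2 - 630*w - 700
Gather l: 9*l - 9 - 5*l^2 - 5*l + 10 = -5*l^2 + 4*l + 1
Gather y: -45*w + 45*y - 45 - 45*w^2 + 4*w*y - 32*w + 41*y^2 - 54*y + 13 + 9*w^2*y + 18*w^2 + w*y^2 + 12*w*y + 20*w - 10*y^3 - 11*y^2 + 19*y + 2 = -27*w^2 - 57*w - 10*y^3 + y^2*(w + 30) + y*(9*w^2 + 16*w + 10) - 30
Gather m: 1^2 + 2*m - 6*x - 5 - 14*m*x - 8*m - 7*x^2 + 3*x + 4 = m*(-14*x - 6) - 7*x^2 - 3*x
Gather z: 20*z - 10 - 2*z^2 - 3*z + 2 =-2*z^2 + 17*z - 8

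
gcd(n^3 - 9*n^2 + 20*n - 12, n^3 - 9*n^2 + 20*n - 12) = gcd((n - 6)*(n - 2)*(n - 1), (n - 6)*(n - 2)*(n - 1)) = n^3 - 9*n^2 + 20*n - 12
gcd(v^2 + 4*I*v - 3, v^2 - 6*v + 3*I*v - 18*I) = v + 3*I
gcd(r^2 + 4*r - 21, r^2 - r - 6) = r - 3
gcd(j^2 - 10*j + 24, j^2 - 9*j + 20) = j - 4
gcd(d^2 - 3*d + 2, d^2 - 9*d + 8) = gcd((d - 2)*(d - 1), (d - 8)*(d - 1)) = d - 1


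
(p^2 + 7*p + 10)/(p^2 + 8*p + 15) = (p + 2)/(p + 3)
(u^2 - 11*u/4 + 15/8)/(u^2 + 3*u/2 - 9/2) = (u - 5/4)/(u + 3)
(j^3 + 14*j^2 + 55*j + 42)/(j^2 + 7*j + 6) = j + 7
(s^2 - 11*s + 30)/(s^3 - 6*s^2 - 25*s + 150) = 1/(s + 5)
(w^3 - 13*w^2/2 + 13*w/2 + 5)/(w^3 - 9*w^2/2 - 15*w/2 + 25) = (2*w + 1)/(2*w + 5)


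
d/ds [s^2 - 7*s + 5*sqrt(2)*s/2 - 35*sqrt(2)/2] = 2*s - 7 + 5*sqrt(2)/2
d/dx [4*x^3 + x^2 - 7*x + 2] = 12*x^2 + 2*x - 7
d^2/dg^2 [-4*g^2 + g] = -8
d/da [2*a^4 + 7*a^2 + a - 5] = 8*a^3 + 14*a + 1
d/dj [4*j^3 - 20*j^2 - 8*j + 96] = 12*j^2 - 40*j - 8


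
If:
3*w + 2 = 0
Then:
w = -2/3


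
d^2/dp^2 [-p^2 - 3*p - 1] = -2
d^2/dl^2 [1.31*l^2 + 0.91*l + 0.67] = 2.62000000000000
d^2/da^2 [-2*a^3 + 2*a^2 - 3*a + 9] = 4 - 12*a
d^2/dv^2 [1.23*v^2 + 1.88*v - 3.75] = 2.46000000000000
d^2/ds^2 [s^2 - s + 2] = 2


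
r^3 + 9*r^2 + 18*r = r*(r + 3)*(r + 6)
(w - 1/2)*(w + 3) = w^2 + 5*w/2 - 3/2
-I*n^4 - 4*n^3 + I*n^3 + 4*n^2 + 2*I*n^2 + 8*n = n*(n - 2)*(n - 4*I)*(-I*n - I)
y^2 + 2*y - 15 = (y - 3)*(y + 5)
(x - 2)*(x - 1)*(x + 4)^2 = x^4 + 5*x^3 - 6*x^2 - 32*x + 32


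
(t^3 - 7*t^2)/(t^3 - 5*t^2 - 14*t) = t/(t + 2)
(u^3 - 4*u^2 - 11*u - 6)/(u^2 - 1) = (u^2 - 5*u - 6)/(u - 1)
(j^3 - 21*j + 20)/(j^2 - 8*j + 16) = (j^2 + 4*j - 5)/(j - 4)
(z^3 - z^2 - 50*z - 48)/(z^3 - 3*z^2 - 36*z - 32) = (z + 6)/(z + 4)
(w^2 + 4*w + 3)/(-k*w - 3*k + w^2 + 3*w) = (w + 1)/(-k + w)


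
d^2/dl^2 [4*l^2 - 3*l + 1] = 8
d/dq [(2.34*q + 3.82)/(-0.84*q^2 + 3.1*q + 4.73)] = (1.9656*q^2 + 6.4176*q - 0.7738)/(0.7056*q^4 - 5.208*q^3 + 1.6636*q^2 + 29.326*q + 22.3729)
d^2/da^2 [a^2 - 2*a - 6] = 2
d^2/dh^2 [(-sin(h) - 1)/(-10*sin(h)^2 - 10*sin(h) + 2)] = (-25*sin(h)^5 - 75*sin(h)^4 - 55*sin(h)^3 + 100*sin(h)^2 + 174*sin(h) + 70)/(2*(5*sin(h)^2 + 5*sin(h) - 1)^3)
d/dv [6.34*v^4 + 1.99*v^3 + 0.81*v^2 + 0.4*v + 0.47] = 25.36*v^3 + 5.97*v^2 + 1.62*v + 0.4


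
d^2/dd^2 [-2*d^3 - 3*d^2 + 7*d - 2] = -12*d - 6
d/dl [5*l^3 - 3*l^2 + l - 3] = 15*l^2 - 6*l + 1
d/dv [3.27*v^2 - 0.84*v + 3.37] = 6.54*v - 0.84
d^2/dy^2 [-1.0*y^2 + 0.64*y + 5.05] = -2.00000000000000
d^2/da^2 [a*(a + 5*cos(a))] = -5*a*cos(a) - 10*sin(a) + 2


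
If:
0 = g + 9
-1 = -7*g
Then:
No Solution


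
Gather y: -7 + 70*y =70*y - 7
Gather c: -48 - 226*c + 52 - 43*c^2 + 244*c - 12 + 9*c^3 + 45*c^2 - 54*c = 9*c^3 + 2*c^2 - 36*c - 8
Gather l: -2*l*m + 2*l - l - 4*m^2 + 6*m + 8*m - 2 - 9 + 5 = l*(1 - 2*m) - 4*m^2 + 14*m - 6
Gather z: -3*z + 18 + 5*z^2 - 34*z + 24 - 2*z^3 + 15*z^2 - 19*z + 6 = -2*z^3 + 20*z^2 - 56*z + 48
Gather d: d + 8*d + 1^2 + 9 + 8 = 9*d + 18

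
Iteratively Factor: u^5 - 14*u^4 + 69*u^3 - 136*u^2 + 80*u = (u - 4)*(u^4 - 10*u^3 + 29*u^2 - 20*u) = (u - 5)*(u - 4)*(u^3 - 5*u^2 + 4*u) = u*(u - 5)*(u - 4)*(u^2 - 5*u + 4) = u*(u - 5)*(u - 4)^2*(u - 1)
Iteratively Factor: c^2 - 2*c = (c)*(c - 2)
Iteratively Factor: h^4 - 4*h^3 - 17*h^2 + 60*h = (h - 3)*(h^3 - h^2 - 20*h) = h*(h - 3)*(h^2 - h - 20) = h*(h - 3)*(h + 4)*(h - 5)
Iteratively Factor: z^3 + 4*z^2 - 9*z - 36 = (z + 4)*(z^2 - 9) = (z + 3)*(z + 4)*(z - 3)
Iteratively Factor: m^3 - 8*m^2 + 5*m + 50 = (m - 5)*(m^2 - 3*m - 10) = (m - 5)*(m + 2)*(m - 5)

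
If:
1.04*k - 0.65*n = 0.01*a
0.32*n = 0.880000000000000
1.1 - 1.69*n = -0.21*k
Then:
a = 1578.11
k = 16.89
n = 2.75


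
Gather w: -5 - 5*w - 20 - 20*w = -25*w - 25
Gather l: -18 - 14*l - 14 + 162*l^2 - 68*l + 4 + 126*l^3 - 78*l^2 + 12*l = 126*l^3 + 84*l^2 - 70*l - 28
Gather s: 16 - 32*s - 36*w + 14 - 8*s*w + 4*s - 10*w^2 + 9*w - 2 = s*(-8*w - 28) - 10*w^2 - 27*w + 28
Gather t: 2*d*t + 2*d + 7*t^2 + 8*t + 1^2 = 2*d + 7*t^2 + t*(2*d + 8) + 1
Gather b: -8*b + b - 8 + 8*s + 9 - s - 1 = -7*b + 7*s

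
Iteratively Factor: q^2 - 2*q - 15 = (q - 5)*(q + 3)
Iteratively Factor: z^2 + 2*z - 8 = (z + 4)*(z - 2)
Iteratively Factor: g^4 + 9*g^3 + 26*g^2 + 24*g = (g + 4)*(g^3 + 5*g^2 + 6*g) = (g + 3)*(g + 4)*(g^2 + 2*g) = g*(g + 3)*(g + 4)*(g + 2)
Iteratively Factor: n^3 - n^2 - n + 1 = (n + 1)*(n^2 - 2*n + 1) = (n - 1)*(n + 1)*(n - 1)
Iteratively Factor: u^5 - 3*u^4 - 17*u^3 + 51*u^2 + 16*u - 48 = (u + 1)*(u^4 - 4*u^3 - 13*u^2 + 64*u - 48) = (u - 3)*(u + 1)*(u^3 - u^2 - 16*u + 16) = (u - 4)*(u - 3)*(u + 1)*(u^2 + 3*u - 4) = (u - 4)*(u - 3)*(u - 1)*(u + 1)*(u + 4)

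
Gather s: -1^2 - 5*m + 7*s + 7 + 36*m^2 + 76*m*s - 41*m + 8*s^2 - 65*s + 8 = 36*m^2 - 46*m + 8*s^2 + s*(76*m - 58) + 14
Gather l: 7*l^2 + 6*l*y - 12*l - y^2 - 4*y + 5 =7*l^2 + l*(6*y - 12) - y^2 - 4*y + 5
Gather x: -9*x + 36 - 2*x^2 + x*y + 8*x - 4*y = -2*x^2 + x*(y - 1) - 4*y + 36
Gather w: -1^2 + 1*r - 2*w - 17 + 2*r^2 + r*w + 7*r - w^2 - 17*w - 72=2*r^2 + 8*r - w^2 + w*(r - 19) - 90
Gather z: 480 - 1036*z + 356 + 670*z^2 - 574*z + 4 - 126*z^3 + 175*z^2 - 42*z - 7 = -126*z^3 + 845*z^2 - 1652*z + 833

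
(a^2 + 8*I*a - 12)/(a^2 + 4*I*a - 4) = (a + 6*I)/(a + 2*I)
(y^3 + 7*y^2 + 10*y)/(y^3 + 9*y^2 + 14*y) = (y + 5)/(y + 7)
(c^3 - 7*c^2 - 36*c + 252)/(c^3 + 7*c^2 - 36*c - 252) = (c - 7)/(c + 7)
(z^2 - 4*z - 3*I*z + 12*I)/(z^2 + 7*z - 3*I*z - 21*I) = (z - 4)/(z + 7)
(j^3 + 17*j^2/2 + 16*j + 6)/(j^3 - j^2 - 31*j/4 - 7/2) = 2*(j + 6)/(2*j - 7)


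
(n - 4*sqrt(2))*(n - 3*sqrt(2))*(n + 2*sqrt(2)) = n^3 - 5*sqrt(2)*n^2 - 4*n + 48*sqrt(2)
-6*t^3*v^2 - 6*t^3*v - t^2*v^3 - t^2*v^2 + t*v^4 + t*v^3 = v*(-3*t + v)*(2*t + v)*(t*v + t)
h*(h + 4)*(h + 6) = h^3 + 10*h^2 + 24*h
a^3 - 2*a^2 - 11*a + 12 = (a - 4)*(a - 1)*(a + 3)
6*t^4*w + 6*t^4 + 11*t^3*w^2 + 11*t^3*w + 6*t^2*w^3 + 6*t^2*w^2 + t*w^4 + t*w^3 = (t + w)*(2*t + w)*(3*t + w)*(t*w + t)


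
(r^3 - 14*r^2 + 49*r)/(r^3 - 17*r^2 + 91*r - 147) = r/(r - 3)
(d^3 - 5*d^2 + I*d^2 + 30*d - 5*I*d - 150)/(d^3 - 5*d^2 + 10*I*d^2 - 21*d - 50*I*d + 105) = (d^2 + I*d + 30)/(d^2 + 10*I*d - 21)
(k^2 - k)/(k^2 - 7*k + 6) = k/(k - 6)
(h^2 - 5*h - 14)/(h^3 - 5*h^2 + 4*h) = (h^2 - 5*h - 14)/(h*(h^2 - 5*h + 4))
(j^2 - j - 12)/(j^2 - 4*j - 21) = (j - 4)/(j - 7)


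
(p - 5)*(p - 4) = p^2 - 9*p + 20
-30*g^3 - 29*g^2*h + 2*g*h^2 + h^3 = (-5*g + h)*(g + h)*(6*g + h)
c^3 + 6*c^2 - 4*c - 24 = (c - 2)*(c + 2)*(c + 6)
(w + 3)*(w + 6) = w^2 + 9*w + 18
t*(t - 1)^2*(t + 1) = t^4 - t^3 - t^2 + t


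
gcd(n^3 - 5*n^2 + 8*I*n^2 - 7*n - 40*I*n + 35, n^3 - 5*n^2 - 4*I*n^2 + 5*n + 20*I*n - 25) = n^2 + n*(-5 + I) - 5*I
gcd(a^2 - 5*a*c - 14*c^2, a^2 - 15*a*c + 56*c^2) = a - 7*c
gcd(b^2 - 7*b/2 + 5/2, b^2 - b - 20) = 1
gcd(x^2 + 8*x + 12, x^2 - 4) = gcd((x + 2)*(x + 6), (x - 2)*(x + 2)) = x + 2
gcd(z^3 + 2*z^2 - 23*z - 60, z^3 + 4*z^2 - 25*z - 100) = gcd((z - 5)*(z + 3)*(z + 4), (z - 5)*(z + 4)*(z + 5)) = z^2 - z - 20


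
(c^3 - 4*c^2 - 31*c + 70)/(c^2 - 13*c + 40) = (c^3 - 4*c^2 - 31*c + 70)/(c^2 - 13*c + 40)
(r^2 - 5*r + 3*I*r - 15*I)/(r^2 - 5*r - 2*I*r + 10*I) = (r + 3*I)/(r - 2*I)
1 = 1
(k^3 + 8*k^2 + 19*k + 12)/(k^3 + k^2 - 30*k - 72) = (k + 1)/(k - 6)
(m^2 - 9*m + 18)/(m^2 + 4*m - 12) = (m^2 - 9*m + 18)/(m^2 + 4*m - 12)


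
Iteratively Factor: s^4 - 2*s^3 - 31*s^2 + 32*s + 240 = (s - 4)*(s^3 + 2*s^2 - 23*s - 60) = (s - 5)*(s - 4)*(s^2 + 7*s + 12) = (s - 5)*(s - 4)*(s + 3)*(s + 4)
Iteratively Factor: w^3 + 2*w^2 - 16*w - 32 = (w + 2)*(w^2 - 16) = (w + 2)*(w + 4)*(w - 4)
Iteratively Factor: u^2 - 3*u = (u - 3)*(u)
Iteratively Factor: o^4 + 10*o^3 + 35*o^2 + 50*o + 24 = (o + 3)*(o^3 + 7*o^2 + 14*o + 8) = (o + 3)*(o + 4)*(o^2 + 3*o + 2) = (o + 1)*(o + 3)*(o + 4)*(o + 2)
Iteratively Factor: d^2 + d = (d)*(d + 1)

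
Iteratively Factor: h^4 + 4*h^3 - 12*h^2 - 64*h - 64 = (h + 2)*(h^3 + 2*h^2 - 16*h - 32) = (h + 2)^2*(h^2 - 16) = (h - 4)*(h + 2)^2*(h + 4)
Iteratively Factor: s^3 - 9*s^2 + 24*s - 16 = (s - 1)*(s^2 - 8*s + 16) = (s - 4)*(s - 1)*(s - 4)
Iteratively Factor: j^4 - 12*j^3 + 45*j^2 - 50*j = (j)*(j^3 - 12*j^2 + 45*j - 50) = j*(j - 2)*(j^2 - 10*j + 25) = j*(j - 5)*(j - 2)*(j - 5)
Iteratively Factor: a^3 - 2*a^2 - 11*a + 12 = (a - 1)*(a^2 - a - 12) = (a - 1)*(a + 3)*(a - 4)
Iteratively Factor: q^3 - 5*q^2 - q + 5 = (q - 5)*(q^2 - 1) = (q - 5)*(q - 1)*(q + 1)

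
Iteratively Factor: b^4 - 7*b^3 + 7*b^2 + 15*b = (b - 5)*(b^3 - 2*b^2 - 3*b) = b*(b - 5)*(b^2 - 2*b - 3) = b*(b - 5)*(b + 1)*(b - 3)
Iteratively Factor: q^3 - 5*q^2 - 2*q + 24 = (q - 3)*(q^2 - 2*q - 8) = (q - 4)*(q - 3)*(q + 2)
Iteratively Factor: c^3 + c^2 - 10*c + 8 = (c - 1)*(c^2 + 2*c - 8) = (c - 2)*(c - 1)*(c + 4)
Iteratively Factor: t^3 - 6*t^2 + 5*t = (t - 5)*(t^2 - t) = (t - 5)*(t - 1)*(t)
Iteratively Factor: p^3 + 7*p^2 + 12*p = (p)*(p^2 + 7*p + 12) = p*(p + 3)*(p + 4)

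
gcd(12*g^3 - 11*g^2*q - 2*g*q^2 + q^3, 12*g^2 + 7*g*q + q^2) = 3*g + q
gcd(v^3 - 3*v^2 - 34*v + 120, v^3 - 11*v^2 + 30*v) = v - 5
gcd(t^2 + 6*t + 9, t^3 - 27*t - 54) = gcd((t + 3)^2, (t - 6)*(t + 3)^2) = t^2 + 6*t + 9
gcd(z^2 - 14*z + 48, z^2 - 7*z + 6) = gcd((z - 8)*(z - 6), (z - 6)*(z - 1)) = z - 6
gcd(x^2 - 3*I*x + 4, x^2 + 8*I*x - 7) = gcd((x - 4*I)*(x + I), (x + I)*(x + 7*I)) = x + I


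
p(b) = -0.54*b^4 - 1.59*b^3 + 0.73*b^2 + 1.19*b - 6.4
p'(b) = -2.16*b^3 - 4.77*b^2 + 1.46*b + 1.19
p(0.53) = -5.84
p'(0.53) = 0.30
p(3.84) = -198.51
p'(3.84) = -185.85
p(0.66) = -5.86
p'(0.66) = -0.55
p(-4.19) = -48.05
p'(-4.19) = 70.22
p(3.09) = -91.89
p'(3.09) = -103.57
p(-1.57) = -3.60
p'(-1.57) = -4.50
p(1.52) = -11.37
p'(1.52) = -15.20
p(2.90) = -73.78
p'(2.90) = -87.37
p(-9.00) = -2341.81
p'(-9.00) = 1176.32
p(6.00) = -1016.26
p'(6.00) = -628.33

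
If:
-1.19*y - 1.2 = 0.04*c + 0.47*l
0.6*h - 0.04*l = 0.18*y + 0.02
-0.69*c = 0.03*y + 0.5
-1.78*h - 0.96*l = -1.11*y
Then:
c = -0.69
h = -0.24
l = -0.48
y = -0.80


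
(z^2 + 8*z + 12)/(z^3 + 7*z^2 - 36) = (z + 2)/(z^2 + z - 6)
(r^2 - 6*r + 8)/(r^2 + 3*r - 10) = (r - 4)/(r + 5)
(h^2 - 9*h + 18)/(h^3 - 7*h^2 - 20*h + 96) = (h - 6)/(h^2 - 4*h - 32)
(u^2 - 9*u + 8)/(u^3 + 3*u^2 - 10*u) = (u^2 - 9*u + 8)/(u*(u^2 + 3*u - 10))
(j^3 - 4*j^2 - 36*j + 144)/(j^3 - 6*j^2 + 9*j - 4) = (j^2 - 36)/(j^2 - 2*j + 1)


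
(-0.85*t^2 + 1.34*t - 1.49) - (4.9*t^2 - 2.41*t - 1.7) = -5.75*t^2 + 3.75*t + 0.21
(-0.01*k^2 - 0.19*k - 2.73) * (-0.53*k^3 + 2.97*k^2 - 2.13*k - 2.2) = 0.0053*k^5 + 0.071*k^4 + 0.9039*k^3 - 7.6814*k^2 + 6.2329*k + 6.006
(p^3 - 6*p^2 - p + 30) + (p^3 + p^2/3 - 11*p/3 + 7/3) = 2*p^3 - 17*p^2/3 - 14*p/3 + 97/3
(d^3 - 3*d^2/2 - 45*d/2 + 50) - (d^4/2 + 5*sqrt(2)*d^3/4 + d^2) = -d^4/2 - 5*sqrt(2)*d^3/4 + d^3 - 5*d^2/2 - 45*d/2 + 50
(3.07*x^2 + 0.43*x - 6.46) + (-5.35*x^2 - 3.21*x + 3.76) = -2.28*x^2 - 2.78*x - 2.7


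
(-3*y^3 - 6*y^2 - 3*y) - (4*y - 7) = -3*y^3 - 6*y^2 - 7*y + 7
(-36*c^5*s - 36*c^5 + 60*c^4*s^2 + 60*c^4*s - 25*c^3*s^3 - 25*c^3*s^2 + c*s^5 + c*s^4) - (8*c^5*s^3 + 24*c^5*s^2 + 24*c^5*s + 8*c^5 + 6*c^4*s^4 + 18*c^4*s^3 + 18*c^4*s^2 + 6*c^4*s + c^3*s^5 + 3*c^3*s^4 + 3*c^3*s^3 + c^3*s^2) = -8*c^5*s^3 - 24*c^5*s^2 - 60*c^5*s - 44*c^5 - 6*c^4*s^4 - 18*c^4*s^3 + 42*c^4*s^2 + 54*c^4*s - c^3*s^5 - 3*c^3*s^4 - 28*c^3*s^3 - 26*c^3*s^2 + c*s^5 + c*s^4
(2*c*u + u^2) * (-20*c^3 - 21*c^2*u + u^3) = -40*c^4*u - 62*c^3*u^2 - 21*c^2*u^3 + 2*c*u^4 + u^5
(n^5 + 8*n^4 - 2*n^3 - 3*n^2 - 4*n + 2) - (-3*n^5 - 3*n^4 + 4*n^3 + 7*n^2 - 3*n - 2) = 4*n^5 + 11*n^4 - 6*n^3 - 10*n^2 - n + 4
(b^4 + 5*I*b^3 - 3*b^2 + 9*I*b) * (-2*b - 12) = -2*b^5 - 12*b^4 - 10*I*b^4 + 6*b^3 - 60*I*b^3 + 36*b^2 - 18*I*b^2 - 108*I*b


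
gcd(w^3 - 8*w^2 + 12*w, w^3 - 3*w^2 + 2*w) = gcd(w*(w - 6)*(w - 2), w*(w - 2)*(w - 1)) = w^2 - 2*w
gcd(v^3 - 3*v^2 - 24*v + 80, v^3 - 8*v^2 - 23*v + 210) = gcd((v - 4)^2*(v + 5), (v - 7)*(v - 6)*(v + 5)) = v + 5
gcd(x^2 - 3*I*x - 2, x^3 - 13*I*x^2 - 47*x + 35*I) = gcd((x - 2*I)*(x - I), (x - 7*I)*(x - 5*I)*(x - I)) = x - I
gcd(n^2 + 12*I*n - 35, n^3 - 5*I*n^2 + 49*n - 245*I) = n + 7*I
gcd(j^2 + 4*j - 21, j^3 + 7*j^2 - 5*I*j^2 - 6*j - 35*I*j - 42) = j + 7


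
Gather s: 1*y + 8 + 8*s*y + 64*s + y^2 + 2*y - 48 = s*(8*y + 64) + y^2 + 3*y - 40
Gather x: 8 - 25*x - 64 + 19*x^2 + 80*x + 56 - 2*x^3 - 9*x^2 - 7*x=-2*x^3 + 10*x^2 + 48*x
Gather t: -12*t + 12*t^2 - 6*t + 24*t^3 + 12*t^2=24*t^3 + 24*t^2 - 18*t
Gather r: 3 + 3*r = 3*r + 3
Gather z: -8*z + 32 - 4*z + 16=48 - 12*z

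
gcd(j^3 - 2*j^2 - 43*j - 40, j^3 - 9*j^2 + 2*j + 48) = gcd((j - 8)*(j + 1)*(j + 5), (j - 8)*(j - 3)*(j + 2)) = j - 8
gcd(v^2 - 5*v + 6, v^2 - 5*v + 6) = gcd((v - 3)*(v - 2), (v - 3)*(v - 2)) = v^2 - 5*v + 6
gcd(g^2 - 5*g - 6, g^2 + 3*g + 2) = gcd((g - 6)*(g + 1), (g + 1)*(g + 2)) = g + 1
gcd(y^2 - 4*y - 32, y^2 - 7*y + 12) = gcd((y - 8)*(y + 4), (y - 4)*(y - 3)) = 1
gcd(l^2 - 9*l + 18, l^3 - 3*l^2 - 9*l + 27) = l - 3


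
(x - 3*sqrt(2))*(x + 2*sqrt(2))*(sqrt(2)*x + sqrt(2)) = sqrt(2)*x^3 - 2*x^2 + sqrt(2)*x^2 - 12*sqrt(2)*x - 2*x - 12*sqrt(2)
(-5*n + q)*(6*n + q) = -30*n^2 + n*q + q^2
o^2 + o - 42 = (o - 6)*(o + 7)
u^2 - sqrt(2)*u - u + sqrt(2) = (u - 1)*(u - sqrt(2))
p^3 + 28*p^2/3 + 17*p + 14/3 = (p + 1/3)*(p + 2)*(p + 7)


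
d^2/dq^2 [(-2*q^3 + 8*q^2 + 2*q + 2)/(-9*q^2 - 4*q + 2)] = 4*(97*q^3 - 483*q^2 - 150*q - 58)/(729*q^6 + 972*q^5 - 54*q^4 - 368*q^3 + 12*q^2 + 48*q - 8)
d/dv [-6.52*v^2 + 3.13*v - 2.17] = 3.13 - 13.04*v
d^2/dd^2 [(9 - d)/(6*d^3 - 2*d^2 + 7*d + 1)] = 2*(-(d - 9)*(18*d^2 - 4*d + 7)^2 + (18*d^2 - 4*d + 2*(d - 9)*(9*d - 1) + 7)*(6*d^3 - 2*d^2 + 7*d + 1))/(6*d^3 - 2*d^2 + 7*d + 1)^3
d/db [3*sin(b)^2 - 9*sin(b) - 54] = 3*(2*sin(b) - 3)*cos(b)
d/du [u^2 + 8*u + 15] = 2*u + 8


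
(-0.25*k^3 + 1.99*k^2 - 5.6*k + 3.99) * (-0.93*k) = 0.2325*k^4 - 1.8507*k^3 + 5.208*k^2 - 3.7107*k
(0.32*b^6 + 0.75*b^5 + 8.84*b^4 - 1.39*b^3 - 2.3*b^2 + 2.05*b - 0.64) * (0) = 0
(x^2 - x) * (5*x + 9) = 5*x^3 + 4*x^2 - 9*x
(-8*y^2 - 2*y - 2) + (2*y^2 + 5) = -6*y^2 - 2*y + 3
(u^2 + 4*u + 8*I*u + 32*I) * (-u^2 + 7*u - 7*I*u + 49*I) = -u^4 + 3*u^3 - 15*I*u^3 + 84*u^2 + 45*I*u^2 - 168*u + 420*I*u - 1568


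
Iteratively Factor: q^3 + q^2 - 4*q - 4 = (q + 1)*(q^2 - 4) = (q - 2)*(q + 1)*(q + 2)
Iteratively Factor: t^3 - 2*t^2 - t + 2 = (t + 1)*(t^2 - 3*t + 2) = (t - 2)*(t + 1)*(t - 1)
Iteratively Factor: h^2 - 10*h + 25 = (h - 5)*(h - 5)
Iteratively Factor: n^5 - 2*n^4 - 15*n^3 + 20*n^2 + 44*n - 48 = (n - 4)*(n^4 + 2*n^3 - 7*n^2 - 8*n + 12) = (n - 4)*(n - 2)*(n^3 + 4*n^2 + n - 6) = (n - 4)*(n - 2)*(n + 2)*(n^2 + 2*n - 3) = (n - 4)*(n - 2)*(n - 1)*(n + 2)*(n + 3)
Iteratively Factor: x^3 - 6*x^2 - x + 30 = (x + 2)*(x^2 - 8*x + 15) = (x - 3)*(x + 2)*(x - 5)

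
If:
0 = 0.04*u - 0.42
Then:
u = 10.50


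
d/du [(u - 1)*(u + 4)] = 2*u + 3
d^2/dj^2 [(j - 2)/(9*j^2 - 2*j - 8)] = 2*((20 - 27*j)*(-9*j^2 + 2*j + 8) - 4*(j - 2)*(9*j - 1)^2)/(-9*j^2 + 2*j + 8)^3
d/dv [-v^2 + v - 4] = 1 - 2*v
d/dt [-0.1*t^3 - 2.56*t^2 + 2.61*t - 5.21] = -0.3*t^2 - 5.12*t + 2.61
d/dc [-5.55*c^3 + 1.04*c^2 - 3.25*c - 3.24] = -16.65*c^2 + 2.08*c - 3.25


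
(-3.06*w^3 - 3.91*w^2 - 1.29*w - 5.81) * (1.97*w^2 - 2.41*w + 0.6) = -6.0282*w^5 - 0.328099999999999*w^4 + 5.0458*w^3 - 10.6828*w^2 + 13.2281*w - 3.486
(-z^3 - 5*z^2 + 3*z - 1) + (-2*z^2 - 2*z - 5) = -z^3 - 7*z^2 + z - 6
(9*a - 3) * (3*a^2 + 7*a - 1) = 27*a^3 + 54*a^2 - 30*a + 3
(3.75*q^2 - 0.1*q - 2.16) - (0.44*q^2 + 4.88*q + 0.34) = 3.31*q^2 - 4.98*q - 2.5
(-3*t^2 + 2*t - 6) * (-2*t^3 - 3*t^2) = 6*t^5 + 5*t^4 + 6*t^3 + 18*t^2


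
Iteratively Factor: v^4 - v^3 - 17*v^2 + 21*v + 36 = (v - 3)*(v^3 + 2*v^2 - 11*v - 12) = (v - 3)*(v + 4)*(v^2 - 2*v - 3) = (v - 3)*(v + 1)*(v + 4)*(v - 3)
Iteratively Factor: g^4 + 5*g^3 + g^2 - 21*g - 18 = (g + 3)*(g^3 + 2*g^2 - 5*g - 6) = (g + 1)*(g + 3)*(g^2 + g - 6) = (g + 1)*(g + 3)^2*(g - 2)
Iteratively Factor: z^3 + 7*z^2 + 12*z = (z)*(z^2 + 7*z + 12) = z*(z + 4)*(z + 3)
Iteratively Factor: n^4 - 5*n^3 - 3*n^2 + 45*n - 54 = (n - 3)*(n^3 - 2*n^2 - 9*n + 18) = (n - 3)*(n - 2)*(n^2 - 9) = (n - 3)*(n - 2)*(n + 3)*(n - 3)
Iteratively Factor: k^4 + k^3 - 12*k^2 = (k - 3)*(k^3 + 4*k^2) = k*(k - 3)*(k^2 + 4*k) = k*(k - 3)*(k + 4)*(k)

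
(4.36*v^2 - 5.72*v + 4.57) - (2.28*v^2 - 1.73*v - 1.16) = 2.08*v^2 - 3.99*v + 5.73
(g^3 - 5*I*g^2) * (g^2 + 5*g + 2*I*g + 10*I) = g^5 + 5*g^4 - 3*I*g^4 + 10*g^3 - 15*I*g^3 + 50*g^2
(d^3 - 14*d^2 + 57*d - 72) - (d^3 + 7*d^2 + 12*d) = -21*d^2 + 45*d - 72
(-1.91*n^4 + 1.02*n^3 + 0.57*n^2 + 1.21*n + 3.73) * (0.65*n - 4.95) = -1.2415*n^5 + 10.1175*n^4 - 4.6785*n^3 - 2.035*n^2 - 3.565*n - 18.4635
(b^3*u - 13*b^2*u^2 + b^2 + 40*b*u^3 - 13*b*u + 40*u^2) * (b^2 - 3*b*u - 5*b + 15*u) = b^5*u - 16*b^4*u^2 - 5*b^4*u + b^4 + 79*b^3*u^3 + 80*b^3*u^2 - 16*b^3*u - 5*b^3 - 120*b^2*u^4 - 395*b^2*u^3 + 79*b^2*u^2 + 80*b^2*u + 600*b*u^4 - 120*b*u^3 - 395*b*u^2 + 600*u^3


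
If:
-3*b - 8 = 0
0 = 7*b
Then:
No Solution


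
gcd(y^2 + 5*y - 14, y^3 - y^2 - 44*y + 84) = y^2 + 5*y - 14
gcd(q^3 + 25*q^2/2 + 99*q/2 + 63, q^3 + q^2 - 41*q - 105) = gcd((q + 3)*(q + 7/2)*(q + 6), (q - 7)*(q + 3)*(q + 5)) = q + 3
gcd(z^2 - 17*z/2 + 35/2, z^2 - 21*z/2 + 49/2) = z - 7/2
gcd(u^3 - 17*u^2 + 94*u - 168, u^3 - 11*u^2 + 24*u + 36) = u - 6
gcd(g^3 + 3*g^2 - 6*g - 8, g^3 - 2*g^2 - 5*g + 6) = 1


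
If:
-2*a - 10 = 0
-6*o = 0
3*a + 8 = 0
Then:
No Solution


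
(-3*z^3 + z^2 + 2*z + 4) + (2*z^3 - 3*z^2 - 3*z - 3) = -z^3 - 2*z^2 - z + 1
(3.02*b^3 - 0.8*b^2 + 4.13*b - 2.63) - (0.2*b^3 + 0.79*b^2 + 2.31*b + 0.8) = 2.82*b^3 - 1.59*b^2 + 1.82*b - 3.43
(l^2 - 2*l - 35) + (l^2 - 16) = 2*l^2 - 2*l - 51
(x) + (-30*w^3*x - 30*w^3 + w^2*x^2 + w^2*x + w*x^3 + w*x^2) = -30*w^3*x - 30*w^3 + w^2*x^2 + w^2*x + w*x^3 + w*x^2 + x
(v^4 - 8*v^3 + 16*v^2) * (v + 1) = v^5 - 7*v^4 + 8*v^3 + 16*v^2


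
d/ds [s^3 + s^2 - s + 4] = 3*s^2 + 2*s - 1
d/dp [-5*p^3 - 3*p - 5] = -15*p^2 - 3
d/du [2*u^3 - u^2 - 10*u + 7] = 6*u^2 - 2*u - 10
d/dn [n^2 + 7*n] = 2*n + 7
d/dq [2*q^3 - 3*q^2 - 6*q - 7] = 6*q^2 - 6*q - 6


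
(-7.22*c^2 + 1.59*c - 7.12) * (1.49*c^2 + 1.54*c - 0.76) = -10.7578*c^4 - 8.7497*c^3 - 2.673*c^2 - 12.1732*c + 5.4112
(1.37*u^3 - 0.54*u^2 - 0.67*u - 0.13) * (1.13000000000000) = 1.5481*u^3 - 0.6102*u^2 - 0.7571*u - 0.1469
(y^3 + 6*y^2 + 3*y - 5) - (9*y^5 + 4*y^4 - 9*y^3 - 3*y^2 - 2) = -9*y^5 - 4*y^4 + 10*y^3 + 9*y^2 + 3*y - 3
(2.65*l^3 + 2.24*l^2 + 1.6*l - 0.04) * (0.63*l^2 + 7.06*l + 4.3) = 1.6695*l^5 + 20.1202*l^4 + 28.2174*l^3 + 20.9028*l^2 + 6.5976*l - 0.172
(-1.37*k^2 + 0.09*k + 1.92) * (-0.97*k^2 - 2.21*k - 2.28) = 1.3289*k^4 + 2.9404*k^3 + 1.0623*k^2 - 4.4484*k - 4.3776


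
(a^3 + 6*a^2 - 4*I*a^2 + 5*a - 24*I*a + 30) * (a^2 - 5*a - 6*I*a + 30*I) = a^5 + a^4 - 10*I*a^4 - 49*a^3 - 10*I*a^3 - 19*a^2 + 270*I*a^2 + 570*a - 30*I*a + 900*I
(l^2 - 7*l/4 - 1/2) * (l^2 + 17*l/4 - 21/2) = l^4 + 5*l^3/2 - 295*l^2/16 + 65*l/4 + 21/4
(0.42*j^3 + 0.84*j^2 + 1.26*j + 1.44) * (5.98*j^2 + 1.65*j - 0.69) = 2.5116*j^5 + 5.7162*j^4 + 8.631*j^3 + 10.1106*j^2 + 1.5066*j - 0.9936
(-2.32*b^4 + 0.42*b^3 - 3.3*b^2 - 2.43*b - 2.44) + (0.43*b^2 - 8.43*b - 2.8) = -2.32*b^4 + 0.42*b^3 - 2.87*b^2 - 10.86*b - 5.24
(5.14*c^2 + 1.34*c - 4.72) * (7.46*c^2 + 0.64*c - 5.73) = 38.3444*c^4 + 13.286*c^3 - 63.8058*c^2 - 10.699*c + 27.0456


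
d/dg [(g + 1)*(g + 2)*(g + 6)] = 3*g^2 + 18*g + 20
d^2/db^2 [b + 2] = 0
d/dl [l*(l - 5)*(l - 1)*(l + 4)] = 4*l^3 - 6*l^2 - 38*l + 20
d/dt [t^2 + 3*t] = 2*t + 3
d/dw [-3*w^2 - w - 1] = -6*w - 1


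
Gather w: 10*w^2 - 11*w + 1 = 10*w^2 - 11*w + 1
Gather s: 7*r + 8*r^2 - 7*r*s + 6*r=8*r^2 - 7*r*s + 13*r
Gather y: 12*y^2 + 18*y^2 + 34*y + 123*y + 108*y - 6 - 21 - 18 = 30*y^2 + 265*y - 45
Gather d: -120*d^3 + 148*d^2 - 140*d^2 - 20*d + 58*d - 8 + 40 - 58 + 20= -120*d^3 + 8*d^2 + 38*d - 6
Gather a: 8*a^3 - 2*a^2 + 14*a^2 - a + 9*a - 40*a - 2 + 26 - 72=8*a^3 + 12*a^2 - 32*a - 48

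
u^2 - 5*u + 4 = (u - 4)*(u - 1)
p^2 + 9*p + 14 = (p + 2)*(p + 7)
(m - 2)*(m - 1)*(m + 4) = m^3 + m^2 - 10*m + 8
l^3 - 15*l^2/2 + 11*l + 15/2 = (l - 5)*(l - 3)*(l + 1/2)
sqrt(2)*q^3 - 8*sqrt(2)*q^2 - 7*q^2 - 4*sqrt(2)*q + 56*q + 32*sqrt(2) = (q - 8)*(q - 4*sqrt(2))*(sqrt(2)*q + 1)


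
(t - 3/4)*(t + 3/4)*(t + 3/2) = t^3 + 3*t^2/2 - 9*t/16 - 27/32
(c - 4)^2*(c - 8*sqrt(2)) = c^3 - 8*sqrt(2)*c^2 - 8*c^2 + 16*c + 64*sqrt(2)*c - 128*sqrt(2)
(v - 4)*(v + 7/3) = v^2 - 5*v/3 - 28/3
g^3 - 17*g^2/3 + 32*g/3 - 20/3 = (g - 2)^2*(g - 5/3)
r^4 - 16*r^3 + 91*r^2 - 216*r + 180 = (r - 6)*(r - 5)*(r - 3)*(r - 2)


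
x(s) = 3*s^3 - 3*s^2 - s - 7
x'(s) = 9*s^2 - 6*s - 1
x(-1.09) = -13.36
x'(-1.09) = 16.23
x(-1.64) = -26.66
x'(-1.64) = 33.05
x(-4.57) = -351.42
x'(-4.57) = 214.38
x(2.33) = 12.33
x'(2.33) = 33.88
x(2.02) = 3.47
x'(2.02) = 23.60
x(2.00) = 3.00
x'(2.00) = 23.00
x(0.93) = -8.11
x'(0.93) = 1.20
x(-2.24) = -53.53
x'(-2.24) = 57.60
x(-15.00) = -10792.00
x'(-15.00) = 2114.00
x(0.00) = -7.00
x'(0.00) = -1.00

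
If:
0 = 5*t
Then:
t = 0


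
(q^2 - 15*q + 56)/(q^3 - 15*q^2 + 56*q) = 1/q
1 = 1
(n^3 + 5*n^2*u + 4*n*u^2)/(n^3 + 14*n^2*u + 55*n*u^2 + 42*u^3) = n*(n + 4*u)/(n^2 + 13*n*u + 42*u^2)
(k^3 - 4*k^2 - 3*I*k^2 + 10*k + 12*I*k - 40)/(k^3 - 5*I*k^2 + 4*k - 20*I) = (k - 4)/(k - 2*I)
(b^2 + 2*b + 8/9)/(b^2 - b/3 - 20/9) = (3*b + 2)/(3*b - 5)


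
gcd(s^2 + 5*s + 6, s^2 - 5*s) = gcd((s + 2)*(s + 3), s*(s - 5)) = 1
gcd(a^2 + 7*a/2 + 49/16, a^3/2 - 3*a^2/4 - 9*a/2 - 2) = 1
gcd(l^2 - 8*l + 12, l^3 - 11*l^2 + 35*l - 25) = 1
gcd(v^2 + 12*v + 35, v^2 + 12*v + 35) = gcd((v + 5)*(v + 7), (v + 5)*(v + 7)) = v^2 + 12*v + 35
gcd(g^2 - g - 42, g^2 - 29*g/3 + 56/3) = g - 7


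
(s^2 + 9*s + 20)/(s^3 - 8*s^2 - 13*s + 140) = (s + 5)/(s^2 - 12*s + 35)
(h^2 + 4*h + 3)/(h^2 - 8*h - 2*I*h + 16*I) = (h^2 + 4*h + 3)/(h^2 - 8*h - 2*I*h + 16*I)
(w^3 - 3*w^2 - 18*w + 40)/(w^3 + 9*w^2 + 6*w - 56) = (w - 5)/(w + 7)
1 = 1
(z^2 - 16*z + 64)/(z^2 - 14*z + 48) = (z - 8)/(z - 6)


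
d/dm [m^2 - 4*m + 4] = 2*m - 4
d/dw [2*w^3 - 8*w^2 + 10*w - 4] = 6*w^2 - 16*w + 10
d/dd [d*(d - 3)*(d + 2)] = 3*d^2 - 2*d - 6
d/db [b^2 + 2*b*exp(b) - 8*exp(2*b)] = 2*b*exp(b) + 2*b - 16*exp(2*b) + 2*exp(b)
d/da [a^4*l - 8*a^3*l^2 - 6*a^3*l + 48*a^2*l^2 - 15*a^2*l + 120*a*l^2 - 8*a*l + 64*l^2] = 2*l*(2*a^3 - 12*a^2*l - 9*a^2 + 48*a*l - 15*a + 60*l - 4)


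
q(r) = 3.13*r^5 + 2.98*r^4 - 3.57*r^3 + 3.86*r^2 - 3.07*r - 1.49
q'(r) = 15.65*r^4 + 11.92*r^3 - 10.71*r^2 + 7.72*r - 3.07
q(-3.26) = -642.67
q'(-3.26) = 1212.56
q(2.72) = 575.99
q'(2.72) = 1035.19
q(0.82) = -0.87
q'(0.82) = 9.71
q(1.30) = 13.33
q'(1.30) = 59.75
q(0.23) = -2.02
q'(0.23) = -1.67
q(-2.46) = -90.28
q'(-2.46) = 308.81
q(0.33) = -2.16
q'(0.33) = -1.07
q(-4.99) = -7282.66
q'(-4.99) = 7913.88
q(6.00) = 27548.89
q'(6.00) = 22514.81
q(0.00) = -1.49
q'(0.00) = -3.07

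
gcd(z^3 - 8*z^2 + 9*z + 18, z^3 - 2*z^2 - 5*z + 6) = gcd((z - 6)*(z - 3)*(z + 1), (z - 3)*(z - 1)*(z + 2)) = z - 3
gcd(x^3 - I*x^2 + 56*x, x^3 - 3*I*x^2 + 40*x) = x^2 - 8*I*x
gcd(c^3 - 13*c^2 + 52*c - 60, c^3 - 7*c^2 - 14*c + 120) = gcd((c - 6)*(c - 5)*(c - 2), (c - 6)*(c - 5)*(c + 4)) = c^2 - 11*c + 30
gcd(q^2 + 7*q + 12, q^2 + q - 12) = q + 4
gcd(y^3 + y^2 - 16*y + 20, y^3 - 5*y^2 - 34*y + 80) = y^2 + 3*y - 10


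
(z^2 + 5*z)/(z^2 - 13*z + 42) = z*(z + 5)/(z^2 - 13*z + 42)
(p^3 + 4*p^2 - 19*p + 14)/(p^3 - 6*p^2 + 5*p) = (p^2 + 5*p - 14)/(p*(p - 5))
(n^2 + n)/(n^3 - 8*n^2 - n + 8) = n/(n^2 - 9*n + 8)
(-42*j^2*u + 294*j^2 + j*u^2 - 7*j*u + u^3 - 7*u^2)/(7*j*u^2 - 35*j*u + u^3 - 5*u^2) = (-6*j*u + 42*j + u^2 - 7*u)/(u*(u - 5))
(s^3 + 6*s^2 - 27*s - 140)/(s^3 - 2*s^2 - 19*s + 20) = (s + 7)/(s - 1)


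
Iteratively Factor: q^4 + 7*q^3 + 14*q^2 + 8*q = (q + 2)*(q^3 + 5*q^2 + 4*q) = q*(q + 2)*(q^2 + 5*q + 4) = q*(q + 1)*(q + 2)*(q + 4)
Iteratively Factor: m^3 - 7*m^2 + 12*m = (m - 3)*(m^2 - 4*m) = m*(m - 3)*(m - 4)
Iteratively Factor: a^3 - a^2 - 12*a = (a + 3)*(a^2 - 4*a) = a*(a + 3)*(a - 4)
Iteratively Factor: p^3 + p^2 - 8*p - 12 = (p + 2)*(p^2 - p - 6) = (p + 2)^2*(p - 3)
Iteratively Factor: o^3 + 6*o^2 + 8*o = (o + 4)*(o^2 + 2*o) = o*(o + 4)*(o + 2)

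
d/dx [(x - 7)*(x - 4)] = 2*x - 11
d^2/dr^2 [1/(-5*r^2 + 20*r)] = 2*(r*(r - 4) - 4*(r - 2)^2)/(5*r^3*(r - 4)^3)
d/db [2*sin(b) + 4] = 2*cos(b)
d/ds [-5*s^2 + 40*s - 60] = 40 - 10*s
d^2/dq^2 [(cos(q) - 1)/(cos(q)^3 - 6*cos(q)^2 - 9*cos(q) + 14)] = (-4*sin(q)^4 + 83*sin(q)^2 + 205*cos(q)/4 + 15*cos(3*q)/4 - 1)/((cos(q) - 7)^3*(cos(q) + 2)^3)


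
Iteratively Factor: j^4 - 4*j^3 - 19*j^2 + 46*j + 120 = (j + 2)*(j^3 - 6*j^2 - 7*j + 60) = (j - 4)*(j + 2)*(j^2 - 2*j - 15) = (j - 5)*(j - 4)*(j + 2)*(j + 3)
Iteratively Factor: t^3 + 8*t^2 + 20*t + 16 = (t + 2)*(t^2 + 6*t + 8) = (t + 2)^2*(t + 4)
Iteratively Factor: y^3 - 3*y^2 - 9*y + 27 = (y - 3)*(y^2 - 9) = (y - 3)*(y + 3)*(y - 3)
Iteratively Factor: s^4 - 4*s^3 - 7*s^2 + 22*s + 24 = (s - 4)*(s^3 - 7*s - 6) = (s - 4)*(s + 2)*(s^2 - 2*s - 3) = (s - 4)*(s - 3)*(s + 2)*(s + 1)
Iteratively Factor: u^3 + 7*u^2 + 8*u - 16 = (u - 1)*(u^2 + 8*u + 16) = (u - 1)*(u + 4)*(u + 4)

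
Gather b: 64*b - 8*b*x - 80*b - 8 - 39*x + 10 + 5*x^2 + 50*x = b*(-8*x - 16) + 5*x^2 + 11*x + 2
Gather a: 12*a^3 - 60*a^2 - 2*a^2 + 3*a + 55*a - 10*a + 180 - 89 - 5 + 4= 12*a^3 - 62*a^2 + 48*a + 90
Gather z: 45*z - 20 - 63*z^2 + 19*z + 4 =-63*z^2 + 64*z - 16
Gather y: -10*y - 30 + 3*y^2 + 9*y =3*y^2 - y - 30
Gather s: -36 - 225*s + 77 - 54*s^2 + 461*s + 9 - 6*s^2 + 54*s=-60*s^2 + 290*s + 50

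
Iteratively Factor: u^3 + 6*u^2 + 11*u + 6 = (u + 1)*(u^2 + 5*u + 6) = (u + 1)*(u + 2)*(u + 3)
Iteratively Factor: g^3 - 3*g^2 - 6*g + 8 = (g - 1)*(g^2 - 2*g - 8) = (g - 1)*(g + 2)*(g - 4)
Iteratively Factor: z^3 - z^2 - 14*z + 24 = (z + 4)*(z^2 - 5*z + 6) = (z - 2)*(z + 4)*(z - 3)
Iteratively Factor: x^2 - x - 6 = (x + 2)*(x - 3)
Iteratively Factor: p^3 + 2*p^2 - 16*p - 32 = (p + 4)*(p^2 - 2*p - 8) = (p - 4)*(p + 4)*(p + 2)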